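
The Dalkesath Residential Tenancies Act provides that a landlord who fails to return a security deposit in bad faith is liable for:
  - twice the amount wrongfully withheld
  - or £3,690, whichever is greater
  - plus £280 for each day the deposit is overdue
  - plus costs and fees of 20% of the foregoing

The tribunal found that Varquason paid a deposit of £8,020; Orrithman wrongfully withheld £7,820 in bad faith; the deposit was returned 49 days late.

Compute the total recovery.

£35,232

Doubled: 2 × £7,820 = £15,640
Minimum £3,690: £15,640 meets the minimum, no increase.
Late-return penalty: 49 × £280 = £13,720
Damages plus late penalty: £15,640 + £13,720 = £29,360
Costs and fees: 20% of £29,360 = £5,872
Total recovery: £29,360 + £5,872 = £35,232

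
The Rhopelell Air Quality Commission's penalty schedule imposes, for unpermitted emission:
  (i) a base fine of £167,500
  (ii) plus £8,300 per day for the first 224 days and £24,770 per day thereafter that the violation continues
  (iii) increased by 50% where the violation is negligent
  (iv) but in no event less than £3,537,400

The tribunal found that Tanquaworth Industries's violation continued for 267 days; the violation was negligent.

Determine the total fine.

Civil penalty: £4,637,715

First 224 days: 224 × £8,300 = £1,859,200
Remaining days: (267 − 224) × £24,770 = £1,065,110
Per-day component: £1,859,200 + £1,065,110 = £2,924,310
Base plus per-day: £167,500 + £2,924,310 = £3,091,810
Enhancement: 50% of £3,091,810 = £1,545,905
Enhanced fine: £3,091,810 + £1,545,905 = £4,637,715
Minimum £3,537,400: £4,637,715 meets the minimum, no increase.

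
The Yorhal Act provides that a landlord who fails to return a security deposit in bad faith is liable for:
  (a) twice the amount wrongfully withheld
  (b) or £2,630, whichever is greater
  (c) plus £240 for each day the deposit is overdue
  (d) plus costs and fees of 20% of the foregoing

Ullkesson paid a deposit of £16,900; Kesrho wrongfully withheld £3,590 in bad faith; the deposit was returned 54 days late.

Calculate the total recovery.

Doubled: 2 × £3,590 = £7,180
Minimum £2,630: £7,180 meets the minimum, no increase.
Late-return penalty: 54 × £240 = £12,960
Damages plus late penalty: £7,180 + £12,960 = £20,140
Costs and fees: 20% of £20,140 = £4,028
Total recovery: £20,140 + £4,028 = £24,168

£24,168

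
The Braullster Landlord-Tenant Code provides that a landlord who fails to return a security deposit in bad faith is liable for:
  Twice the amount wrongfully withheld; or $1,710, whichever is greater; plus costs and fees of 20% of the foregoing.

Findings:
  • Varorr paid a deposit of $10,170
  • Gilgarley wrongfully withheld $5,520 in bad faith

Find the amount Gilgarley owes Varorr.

$13,248

Doubled: 2 × $5,520 = $11,040
Minimum $1,710: $11,040 meets the minimum, no increase.
Costs and fees: 20% of $11,040 = $2,208
Total recovery: $11,040 + $2,208 = $13,248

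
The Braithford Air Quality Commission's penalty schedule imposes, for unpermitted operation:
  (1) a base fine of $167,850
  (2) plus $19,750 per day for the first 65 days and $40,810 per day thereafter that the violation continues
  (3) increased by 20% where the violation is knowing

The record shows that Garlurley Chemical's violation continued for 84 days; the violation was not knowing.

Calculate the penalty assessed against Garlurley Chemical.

First 65 days: 65 × $19,750 = $1,283,750
Remaining days: (84 − 65) × $40,810 = $775,390
Per-day component: $1,283,750 + $775,390 = $2,059,140
Base plus per-day: $167,850 + $2,059,140 = $2,226,990
The violation was not knowing: no 20% increase.

$2,226,990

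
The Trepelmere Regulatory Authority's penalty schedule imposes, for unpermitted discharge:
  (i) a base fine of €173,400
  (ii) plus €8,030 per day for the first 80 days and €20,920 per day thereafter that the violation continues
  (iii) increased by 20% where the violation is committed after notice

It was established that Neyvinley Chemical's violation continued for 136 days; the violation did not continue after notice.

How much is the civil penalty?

First 80 days: 80 × €8,030 = €642,400
Remaining days: (136 − 80) × €20,920 = €1,171,520
Per-day component: €642,400 + €1,171,520 = €1,813,920
Base plus per-day: €173,400 + €1,813,920 = €1,987,320
The violation did not continue after notice: no 20% increase.

Civil penalty: €1,987,320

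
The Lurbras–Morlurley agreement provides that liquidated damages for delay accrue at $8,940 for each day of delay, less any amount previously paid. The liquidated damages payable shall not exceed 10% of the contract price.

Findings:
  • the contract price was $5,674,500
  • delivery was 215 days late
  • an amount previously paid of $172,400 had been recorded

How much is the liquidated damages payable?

$567,450

Per-day damages: 215 × $8,940 = $1,922,100
Less amount previously paid: $1,922,100 − $172,400 = $1,749,700
Cap: 10% of $5,674,500 = $567,450
Cap at $567,450: $1,749,700 exceeds the cap → $567,450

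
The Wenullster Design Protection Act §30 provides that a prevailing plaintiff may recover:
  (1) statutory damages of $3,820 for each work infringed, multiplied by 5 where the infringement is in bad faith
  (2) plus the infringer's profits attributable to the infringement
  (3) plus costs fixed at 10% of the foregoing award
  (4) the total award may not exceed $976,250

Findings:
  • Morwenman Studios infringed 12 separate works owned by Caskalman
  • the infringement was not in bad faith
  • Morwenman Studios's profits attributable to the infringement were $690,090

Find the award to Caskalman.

Statutory damages: 12 × $3,820 = $45,840
Infringement not in bad faith: no ×5 enhancement.
Combined award: $45,840 + $690,090 = $735,930
Costs: 10% of $735,930 = $73,593
Award plus costs: $735,930 + $73,593 = $809,523
Cap at $976,250: $809,523 is within the cap, no reduction.

Award: $809,523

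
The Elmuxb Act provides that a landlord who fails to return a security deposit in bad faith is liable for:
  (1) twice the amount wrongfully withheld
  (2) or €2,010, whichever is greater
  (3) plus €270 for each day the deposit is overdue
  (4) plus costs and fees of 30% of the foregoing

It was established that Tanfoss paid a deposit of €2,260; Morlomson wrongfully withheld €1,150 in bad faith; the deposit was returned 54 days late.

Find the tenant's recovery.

Recovery: €21,944

Doubled: 2 × €1,150 = €2,300
Minimum €2,010: €2,300 meets the minimum, no increase.
Late-return penalty: 54 × €270 = €14,580
Damages plus late penalty: €2,300 + €14,580 = €16,880
Costs and fees: 30% of €16,880 = €5,064
Total recovery: €16,880 + €5,064 = €21,944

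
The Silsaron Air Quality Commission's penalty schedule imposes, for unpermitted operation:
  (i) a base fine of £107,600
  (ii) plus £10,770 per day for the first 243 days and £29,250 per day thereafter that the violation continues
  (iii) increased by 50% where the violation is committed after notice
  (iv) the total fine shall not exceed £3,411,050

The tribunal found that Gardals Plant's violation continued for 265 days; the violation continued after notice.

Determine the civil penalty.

First 243 days: 243 × £10,770 = £2,617,110
Remaining days: (265 − 243) × £29,250 = £643,500
Per-day component: £2,617,110 + £643,500 = £3,260,610
Base plus per-day: £107,600 + £3,260,610 = £3,368,210
Enhancement: 50% of £3,368,210 = £1,684,105
Enhanced fine: £3,368,210 + £1,684,105 = £5,052,315
Cap at £3,411,050: £5,052,315 exceeds the cap → £3,411,050

£3,411,050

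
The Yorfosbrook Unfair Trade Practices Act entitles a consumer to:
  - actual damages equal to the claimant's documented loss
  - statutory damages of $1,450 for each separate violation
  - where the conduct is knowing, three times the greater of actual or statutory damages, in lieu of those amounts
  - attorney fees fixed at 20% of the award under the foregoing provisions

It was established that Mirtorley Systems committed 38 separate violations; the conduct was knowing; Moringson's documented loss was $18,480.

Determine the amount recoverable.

$198,360

Statutory damages: 38 × $1,450 = $55,100
Greater of actual damages ($18,480) or statutory damages ($55,100): $55,100
Trebled: 3 × $55,100 = $165,300
Attorney fees: 20% of $165,300 = $33,060
Total recovery: $165,300 + $33,060 = $198,360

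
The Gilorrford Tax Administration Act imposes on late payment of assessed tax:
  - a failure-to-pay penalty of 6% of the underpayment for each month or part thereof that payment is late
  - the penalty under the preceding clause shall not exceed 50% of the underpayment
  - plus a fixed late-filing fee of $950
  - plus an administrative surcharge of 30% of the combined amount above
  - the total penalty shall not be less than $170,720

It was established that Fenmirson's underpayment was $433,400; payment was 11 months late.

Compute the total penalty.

$282,945

Accrued rate: 6% × 11 = 66%, capped at 50% → 50%
Failure-to-pay penalty: 50% of $433,400 = $216,700
Penalty before surcharge: $216,700 + $950 = $217,650
Administrative surcharge: 30% of $217,650 = $65,295
Total penalty: $217,650 + $65,295 = $282,945
Minimum $170,720: $282,945 meets the minimum, no increase.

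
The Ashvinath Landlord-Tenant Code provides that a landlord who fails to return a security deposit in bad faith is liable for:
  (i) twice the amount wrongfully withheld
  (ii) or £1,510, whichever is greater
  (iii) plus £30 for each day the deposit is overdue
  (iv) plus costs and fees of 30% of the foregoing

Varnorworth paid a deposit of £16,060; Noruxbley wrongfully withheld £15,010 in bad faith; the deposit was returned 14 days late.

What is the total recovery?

Doubled: 2 × £15,010 = £30,020
Minimum £1,510: £30,020 meets the minimum, no increase.
Late-return penalty: 14 × £30 = £420
Damages plus late penalty: £30,020 + £420 = £30,440
Costs and fees: 30% of £30,440 = £9,132
Total recovery: £30,440 + £9,132 = £39,572

£39,572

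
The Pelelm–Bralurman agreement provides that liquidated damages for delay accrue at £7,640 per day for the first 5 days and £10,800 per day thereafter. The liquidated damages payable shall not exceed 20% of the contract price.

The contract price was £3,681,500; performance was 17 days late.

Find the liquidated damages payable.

First 5 days: 5 × £7,640 = £38,200
Remaining days: (17 − 5) × £10,800 = £129,600
Accrued per-day damages: £38,200 + £129,600 = £167,800
Cap: 20% of £3,681,500 = £736,300
Cap at £736,300: £167,800 is within the cap, no reduction.

£167,800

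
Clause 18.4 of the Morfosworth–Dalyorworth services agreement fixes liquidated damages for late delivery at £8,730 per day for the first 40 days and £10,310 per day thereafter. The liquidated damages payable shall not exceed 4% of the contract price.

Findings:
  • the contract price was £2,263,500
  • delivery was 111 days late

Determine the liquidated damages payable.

£90,540

First 40 days: 40 × £8,730 = £349,200
Remaining days: (111 − 40) × £10,310 = £732,010
Accrued per-day damages: £349,200 + £732,010 = £1,081,210
Cap: 4% of £2,263,500 = £90,540
Cap at £90,540: £1,081,210 exceeds the cap → £90,540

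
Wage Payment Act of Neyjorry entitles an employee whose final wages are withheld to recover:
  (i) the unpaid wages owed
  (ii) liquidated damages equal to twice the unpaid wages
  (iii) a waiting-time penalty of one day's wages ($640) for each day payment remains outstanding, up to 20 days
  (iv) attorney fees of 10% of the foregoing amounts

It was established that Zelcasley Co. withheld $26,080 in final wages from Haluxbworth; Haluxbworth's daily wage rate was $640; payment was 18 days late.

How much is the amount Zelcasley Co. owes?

Doubled: 2 × $26,080 = $52,160
Penalty days: min(18, 20) = 18
Waiting-time penalty: 18 × $640 = $11,520
Subtotal: $26,080 + $52,160 + $11,520 = $89,760
Attorney fees: 10% of $89,760 = $8,976
Total award: $89,760 + $8,976 = $98,736

Total award: $98,736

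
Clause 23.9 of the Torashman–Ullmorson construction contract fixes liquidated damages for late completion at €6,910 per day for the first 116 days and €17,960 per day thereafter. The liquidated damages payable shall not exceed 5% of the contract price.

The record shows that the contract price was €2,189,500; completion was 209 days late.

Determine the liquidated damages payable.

First 116 days: 116 × €6,910 = €801,560
Remaining days: (209 − 116) × €17,960 = €1,670,280
Accrued per-day damages: €801,560 + €1,670,280 = €2,471,840
Cap: 5% of €2,189,500 = €109,475
Cap at €109,475: €2,471,840 exceeds the cap → €109,475

€109,475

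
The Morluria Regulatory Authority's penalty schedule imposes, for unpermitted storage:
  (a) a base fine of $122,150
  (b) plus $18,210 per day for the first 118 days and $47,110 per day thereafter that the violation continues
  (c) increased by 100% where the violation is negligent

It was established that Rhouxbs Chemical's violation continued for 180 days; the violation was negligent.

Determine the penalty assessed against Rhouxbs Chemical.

First 118 days: 118 × $18,210 = $2,148,780
Remaining days: (180 − 118) × $47,110 = $2,920,820
Per-day component: $2,148,780 + $2,920,820 = $5,069,600
Base plus per-day: $122,150 + $5,069,600 = $5,191,750
Enhancement: 100% of $5,191,750 = $5,191,750
Enhanced fine: $5,191,750 + $5,191,750 = $10,383,500

$10,383,500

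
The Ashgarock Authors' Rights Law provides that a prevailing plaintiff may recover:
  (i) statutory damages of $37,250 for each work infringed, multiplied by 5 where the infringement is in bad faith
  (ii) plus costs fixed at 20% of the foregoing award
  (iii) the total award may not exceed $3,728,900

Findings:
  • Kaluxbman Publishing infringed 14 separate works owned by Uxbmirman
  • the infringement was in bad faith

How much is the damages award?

Statutory damages: 14 × $37,250 = $521,500
Multiplied by 5: 5 × $521,500 = $2,607,500
Costs: 20% of $2,607,500 = $521,500
Award plus costs: $2,607,500 + $521,500 = $3,129,000
Cap at $3,728,900: $3,129,000 is within the cap, no reduction.

$3,129,000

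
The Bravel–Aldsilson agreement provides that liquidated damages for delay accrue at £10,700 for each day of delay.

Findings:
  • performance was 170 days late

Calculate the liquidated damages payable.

£1,819,000

Per-day damages: 170 × £10,700 = £1,819,000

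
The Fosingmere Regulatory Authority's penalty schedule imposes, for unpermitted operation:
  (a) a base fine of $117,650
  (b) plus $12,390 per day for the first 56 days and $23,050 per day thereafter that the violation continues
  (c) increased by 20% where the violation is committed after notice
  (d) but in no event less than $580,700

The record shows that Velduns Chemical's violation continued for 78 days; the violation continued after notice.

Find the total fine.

$1,582,308

First 56 days: 56 × $12,390 = $693,840
Remaining days: (78 − 56) × $23,050 = $507,100
Per-day component: $693,840 + $507,100 = $1,200,940
Base plus per-day: $117,650 + $1,200,940 = $1,318,590
Enhancement: 20% of $1,318,590 = $263,718
Enhanced fine: $1,318,590 + $263,718 = $1,582,308
Minimum $580,700: $1,582,308 meets the minimum, no increase.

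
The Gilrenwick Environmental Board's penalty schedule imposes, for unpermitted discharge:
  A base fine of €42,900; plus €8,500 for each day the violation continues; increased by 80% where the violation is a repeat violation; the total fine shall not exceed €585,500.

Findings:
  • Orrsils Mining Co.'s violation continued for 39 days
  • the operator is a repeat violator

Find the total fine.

Per-day component: 39 × €8,500 = €331,500
Base plus per-day: €42,900 + €331,500 = €374,400
Enhancement: 80% of €374,400 = €299,520
Enhanced fine: €374,400 + €299,520 = €673,920
Cap at €585,500: €673,920 exceeds the cap → €585,500

€585,500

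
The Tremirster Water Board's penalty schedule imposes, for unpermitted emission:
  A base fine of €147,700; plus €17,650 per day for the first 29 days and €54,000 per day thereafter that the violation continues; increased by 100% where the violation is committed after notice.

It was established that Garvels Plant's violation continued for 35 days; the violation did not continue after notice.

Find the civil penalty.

€983,550

First 29 days: 29 × €17,650 = €511,850
Remaining days: (35 − 29) × €54,000 = €324,000
Per-day component: €511,850 + €324,000 = €835,850
Base plus per-day: €147,700 + €835,850 = €983,550
The violation did not continue after notice: no 100% increase.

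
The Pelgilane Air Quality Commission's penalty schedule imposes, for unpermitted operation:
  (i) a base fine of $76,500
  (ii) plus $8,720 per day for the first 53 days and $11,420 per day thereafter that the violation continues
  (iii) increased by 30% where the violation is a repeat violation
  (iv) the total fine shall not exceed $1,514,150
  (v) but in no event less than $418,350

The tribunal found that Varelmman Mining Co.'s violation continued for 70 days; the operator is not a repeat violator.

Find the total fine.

First 53 days: 53 × $8,720 = $462,160
Remaining days: (70 − 53) × $11,420 = $194,140
Per-day component: $462,160 + $194,140 = $656,300
Base plus per-day: $76,500 + $656,300 = $732,800
The operator is not a repeat violator: no 30% increase.
Cap at $1,514,150: $732,800 is within the cap, no reduction.
Minimum $418,350: $732,800 meets the minimum, no increase.

Civil penalty: $732,800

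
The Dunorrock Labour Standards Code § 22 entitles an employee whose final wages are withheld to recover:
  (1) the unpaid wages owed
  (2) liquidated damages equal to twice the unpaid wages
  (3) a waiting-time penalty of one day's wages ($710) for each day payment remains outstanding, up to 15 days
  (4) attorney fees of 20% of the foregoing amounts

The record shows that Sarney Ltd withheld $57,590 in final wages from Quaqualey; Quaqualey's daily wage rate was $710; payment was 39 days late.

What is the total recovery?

Doubled: 2 × $57,590 = $115,180
Penalty days: min(39, 15) = 15
Waiting-time penalty: 15 × $710 = $10,650
Subtotal: $57,590 + $115,180 + $10,650 = $183,420
Attorney fees: 20% of $183,420 = $36,684
Total award: $183,420 + $36,684 = $220,104

Total award: $220,104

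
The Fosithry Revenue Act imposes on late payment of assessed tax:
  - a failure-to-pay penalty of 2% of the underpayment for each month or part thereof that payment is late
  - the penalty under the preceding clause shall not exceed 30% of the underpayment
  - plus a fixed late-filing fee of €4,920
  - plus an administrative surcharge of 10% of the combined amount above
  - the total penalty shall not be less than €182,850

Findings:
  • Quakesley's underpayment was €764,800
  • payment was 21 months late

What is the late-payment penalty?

Accrued rate: 2% × 21 = 42%, capped at 30% → 30%
Failure-to-pay penalty: 30% of €764,800 = €229,440
Penalty before surcharge: €229,440 + €4,920 = €234,360
Administrative surcharge: 10% of €234,360 = €23,436
Total penalty: €234,360 + €23,436 = €257,796
Minimum €182,850: €257,796 meets the minimum, no increase.

Penalty: €257,796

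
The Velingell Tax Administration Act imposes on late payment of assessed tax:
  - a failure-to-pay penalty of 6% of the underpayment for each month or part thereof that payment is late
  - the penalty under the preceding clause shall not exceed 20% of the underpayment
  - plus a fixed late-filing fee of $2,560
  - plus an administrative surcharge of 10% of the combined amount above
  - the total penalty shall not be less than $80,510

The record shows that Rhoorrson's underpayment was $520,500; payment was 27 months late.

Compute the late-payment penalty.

$117,326

Accrued rate: 6% × 27 = 162%, capped at 20% → 20%
Failure-to-pay penalty: 20% of $520,500 = $104,100
Penalty before surcharge: $104,100 + $2,560 = $106,660
Administrative surcharge: 10% of $106,660 = $10,666
Total penalty: $106,660 + $10,666 = $117,326
Minimum $80,510: $117,326 meets the minimum, no increase.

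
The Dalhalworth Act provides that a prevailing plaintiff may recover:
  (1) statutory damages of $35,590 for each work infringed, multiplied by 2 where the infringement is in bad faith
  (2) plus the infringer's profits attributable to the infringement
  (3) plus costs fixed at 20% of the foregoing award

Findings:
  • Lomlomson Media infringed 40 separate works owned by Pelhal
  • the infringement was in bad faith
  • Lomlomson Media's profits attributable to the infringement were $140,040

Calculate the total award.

$3,584,688

Statutory damages: 40 × $35,590 = $1,423,600
Doubled: 2 × $1,423,600 = $2,847,200
Combined award: $2,847,200 + $140,040 = $2,987,240
Costs: 20% of $2,987,240 = $597,448
Award plus costs: $2,987,240 + $597,448 = $3,584,688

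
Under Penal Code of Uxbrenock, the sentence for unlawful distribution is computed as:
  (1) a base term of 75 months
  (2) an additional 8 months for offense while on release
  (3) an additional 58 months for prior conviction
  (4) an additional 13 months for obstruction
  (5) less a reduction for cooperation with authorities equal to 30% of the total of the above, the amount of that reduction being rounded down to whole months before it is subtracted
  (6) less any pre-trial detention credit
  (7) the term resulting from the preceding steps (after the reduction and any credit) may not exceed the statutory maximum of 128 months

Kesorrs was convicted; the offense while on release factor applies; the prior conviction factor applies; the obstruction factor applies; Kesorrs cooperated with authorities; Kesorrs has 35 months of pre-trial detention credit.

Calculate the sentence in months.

Offense while on release enhancement: +8 months
Prior conviction enhancement: +58 months
Obstruction enhancement: +13 months
Adjusted term: 75 months + 8 months + 58 months + 13 months = 154 months
Cooperation with authorities reduction: 30% of 154 months = 46 months (rounded down)
After reduction: 154 − 46 = 108 months
Less pre-trial detention credit: 108 months − 35 months = 73 months
Cap at 128 months: 73 months is within the cap, no reduction.

73 months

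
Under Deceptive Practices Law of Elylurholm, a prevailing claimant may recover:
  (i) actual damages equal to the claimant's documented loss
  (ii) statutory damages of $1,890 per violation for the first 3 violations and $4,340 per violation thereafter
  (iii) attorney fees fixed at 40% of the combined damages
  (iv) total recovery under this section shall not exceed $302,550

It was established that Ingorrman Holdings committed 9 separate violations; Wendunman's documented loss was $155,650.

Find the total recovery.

$262,304

First 3 violations: 3 × $1,890 = $5,670
Remaining violations: (9 − 3) × $4,340 = $26,040
Statutory damages: $5,670 + $26,040 = $31,710
Combined damages: $155,650 + $31,710 = $187,360
Attorney fees: 40% of $187,360 = $74,944
Total before cap: $187,360 + $74,944 = $262,304
Cap at $302,550: $262,304 is within the cap, no reduction.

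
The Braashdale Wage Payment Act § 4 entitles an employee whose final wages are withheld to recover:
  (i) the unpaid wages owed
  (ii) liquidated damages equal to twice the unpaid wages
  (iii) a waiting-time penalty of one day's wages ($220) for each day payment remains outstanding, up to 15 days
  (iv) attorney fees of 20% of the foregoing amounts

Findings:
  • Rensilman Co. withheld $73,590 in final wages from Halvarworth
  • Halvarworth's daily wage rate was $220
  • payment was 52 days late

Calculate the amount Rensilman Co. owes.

Doubled: 2 × $73,590 = $147,180
Penalty days: min(52, 15) = 15
Waiting-time penalty: 15 × $220 = $3,300
Subtotal: $73,590 + $147,180 + $3,300 = $224,070
Attorney fees: 20% of $224,070 = $44,814
Total award: $224,070 + $44,814 = $268,884

Total award: $268,884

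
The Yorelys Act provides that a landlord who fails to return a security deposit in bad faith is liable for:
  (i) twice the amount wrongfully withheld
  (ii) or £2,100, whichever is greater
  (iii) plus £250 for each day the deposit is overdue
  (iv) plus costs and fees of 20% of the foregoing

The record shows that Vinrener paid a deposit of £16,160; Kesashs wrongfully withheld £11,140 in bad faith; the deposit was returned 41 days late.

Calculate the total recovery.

Doubled: 2 × £11,140 = £22,280
Minimum £2,100: £22,280 meets the minimum, no increase.
Late-return penalty: 41 × £250 = £10,250
Damages plus late penalty: £22,280 + £10,250 = £32,530
Costs and fees: 20% of £32,530 = £6,506
Total recovery: £32,530 + £6,506 = £39,036

£39,036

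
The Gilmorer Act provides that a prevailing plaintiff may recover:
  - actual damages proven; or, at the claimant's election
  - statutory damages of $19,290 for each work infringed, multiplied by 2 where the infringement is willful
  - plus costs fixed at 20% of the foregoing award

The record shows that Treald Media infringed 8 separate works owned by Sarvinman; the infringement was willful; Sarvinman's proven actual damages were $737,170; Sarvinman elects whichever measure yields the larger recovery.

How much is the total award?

Statutory damages: 8 × $19,290 = $154,320
Doubled: 2 × $154,320 = $308,640
Greater of actual damages ($737,170) or enhanced statutory damages ($308,640): $737,170
Costs: 20% of $737,170 = $147,434
Award plus costs: $737,170 + $147,434 = $884,604

$884,604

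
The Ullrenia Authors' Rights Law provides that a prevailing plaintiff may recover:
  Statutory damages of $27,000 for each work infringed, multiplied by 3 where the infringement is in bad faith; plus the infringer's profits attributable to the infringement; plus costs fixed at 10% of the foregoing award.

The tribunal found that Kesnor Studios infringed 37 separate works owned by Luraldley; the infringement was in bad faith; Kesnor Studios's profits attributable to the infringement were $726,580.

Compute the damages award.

Statutory damages: 37 × $27,000 = $999,000
Trebled: 3 × $999,000 = $2,997,000
Combined award: $2,997,000 + $726,580 = $3,723,580
Costs: 10% of $3,723,580 = $372,358
Award plus costs: $3,723,580 + $372,358 = $4,095,938

$4,095,938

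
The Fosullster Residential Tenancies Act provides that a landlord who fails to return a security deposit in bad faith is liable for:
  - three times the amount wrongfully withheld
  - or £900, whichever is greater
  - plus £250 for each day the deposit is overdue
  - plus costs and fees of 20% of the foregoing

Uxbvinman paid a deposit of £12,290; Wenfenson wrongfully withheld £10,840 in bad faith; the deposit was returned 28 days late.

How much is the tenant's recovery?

£47,424

Trebled: 3 × £10,840 = £32,520
Minimum £900: £32,520 meets the minimum, no increase.
Late-return penalty: 28 × £250 = £7,000
Damages plus late penalty: £32,520 + £7,000 = £39,520
Costs and fees: 20% of £39,520 = £7,904
Total recovery: £39,520 + £7,904 = £47,424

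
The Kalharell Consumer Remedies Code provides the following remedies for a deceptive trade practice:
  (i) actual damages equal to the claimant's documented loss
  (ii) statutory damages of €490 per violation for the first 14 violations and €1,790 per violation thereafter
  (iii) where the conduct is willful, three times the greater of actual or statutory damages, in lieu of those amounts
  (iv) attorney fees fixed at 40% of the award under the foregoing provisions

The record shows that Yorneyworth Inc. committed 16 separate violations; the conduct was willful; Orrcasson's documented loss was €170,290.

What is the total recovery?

First 14 violations: 14 × €490 = €6,860
Remaining violations: (16 − 14) × €1,790 = €3,580
Statutory damages: €6,860 + €3,580 = €10,440
Greater of actual damages (€170,290) or statutory damages (€10,440): €170,290
Trebled: 3 × €170,290 = €510,870
Attorney fees: 40% of €510,870 = €204,348
Total recovery: €510,870 + €204,348 = €715,218

€715,218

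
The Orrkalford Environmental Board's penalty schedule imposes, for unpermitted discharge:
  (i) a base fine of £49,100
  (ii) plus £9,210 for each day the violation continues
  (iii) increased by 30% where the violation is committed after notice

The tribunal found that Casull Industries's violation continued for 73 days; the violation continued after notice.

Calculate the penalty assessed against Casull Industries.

Per-day component: 73 × £9,210 = £672,330
Base plus per-day: £49,100 + £672,330 = £721,430
Enhancement: 30% of £721,430 = £216,429
Enhanced fine: £721,430 + £216,429 = £937,859

Civil penalty: £937,859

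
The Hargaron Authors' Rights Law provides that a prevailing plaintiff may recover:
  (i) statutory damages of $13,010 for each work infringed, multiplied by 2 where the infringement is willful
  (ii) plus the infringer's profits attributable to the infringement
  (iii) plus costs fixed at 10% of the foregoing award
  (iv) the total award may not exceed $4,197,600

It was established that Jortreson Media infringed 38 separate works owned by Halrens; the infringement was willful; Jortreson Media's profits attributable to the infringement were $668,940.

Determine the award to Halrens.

Statutory damages: 38 × $13,010 = $494,380
Doubled: 2 × $494,380 = $988,760
Combined award: $988,760 + $668,940 = $1,657,700
Costs: 10% of $1,657,700 = $165,770
Award plus costs: $1,657,700 + $165,770 = $1,823,470
Cap at $4,197,600: $1,823,470 is within the cap, no reduction.

Award: $1,823,470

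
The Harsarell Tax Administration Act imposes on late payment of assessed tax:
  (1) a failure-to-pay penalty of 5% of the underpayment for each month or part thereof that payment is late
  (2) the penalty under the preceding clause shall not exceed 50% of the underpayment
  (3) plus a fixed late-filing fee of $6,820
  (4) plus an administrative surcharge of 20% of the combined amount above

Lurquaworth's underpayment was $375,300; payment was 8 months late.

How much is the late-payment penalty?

$188,328

Accrued rate: 5% × 8 = 40%, capped at 50% → 40%
Failure-to-pay penalty: 40% of $375,300 = $150,120
Penalty before surcharge: $150,120 + $6,820 = $156,940
Administrative surcharge: 20% of $156,940 = $31,388
Total penalty: $156,940 + $31,388 = $188,328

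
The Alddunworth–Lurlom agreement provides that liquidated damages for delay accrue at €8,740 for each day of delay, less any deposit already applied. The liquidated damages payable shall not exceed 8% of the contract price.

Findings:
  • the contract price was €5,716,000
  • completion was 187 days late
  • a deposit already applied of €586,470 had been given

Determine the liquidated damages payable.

Per-day damages: 187 × €8,740 = €1,634,380
Less deposit already applied: €1,634,380 − €586,470 = €1,047,910
Cap: 8% of €5,716,000 = €457,280
Cap at €457,280: €1,047,910 exceeds the cap → €457,280

Liquidated damages: €457,280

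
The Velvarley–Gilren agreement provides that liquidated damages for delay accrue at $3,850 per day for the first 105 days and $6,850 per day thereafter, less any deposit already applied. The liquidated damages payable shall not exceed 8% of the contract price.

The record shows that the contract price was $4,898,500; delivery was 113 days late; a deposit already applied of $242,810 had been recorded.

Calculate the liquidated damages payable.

Liquidated damages: $216,240

First 105 days: 105 × $3,850 = $404,250
Remaining days: (113 − 105) × $6,850 = $54,800
Accrued per-day damages: $404,250 + $54,800 = $459,050
Less deposit already applied: $459,050 − $242,810 = $216,240
Cap: 8% of $4,898,500 = $391,880
Cap at $391,880: $216,240 is within the cap, no reduction.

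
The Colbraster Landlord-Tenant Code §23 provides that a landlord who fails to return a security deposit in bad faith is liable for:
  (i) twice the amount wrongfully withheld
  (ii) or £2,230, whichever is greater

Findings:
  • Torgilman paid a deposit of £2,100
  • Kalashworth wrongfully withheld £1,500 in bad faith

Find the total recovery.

Doubled: 2 × £1,500 = £3,000
Minimum £2,230: £3,000 meets the minimum, no increase.

£3,000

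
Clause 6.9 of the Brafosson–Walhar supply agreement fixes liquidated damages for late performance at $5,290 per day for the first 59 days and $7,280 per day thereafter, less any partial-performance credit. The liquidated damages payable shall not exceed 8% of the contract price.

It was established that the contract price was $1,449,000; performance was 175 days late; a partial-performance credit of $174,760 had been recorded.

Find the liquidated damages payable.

$115,920

First 59 days: 59 × $5,290 = $312,110
Remaining days: (175 − 59) × $7,280 = $844,480
Accrued per-day damages: $312,110 + $844,480 = $1,156,590
Less partial-performance credit: $1,156,590 − $174,760 = $981,830
Cap: 8% of $1,449,000 = $115,920
Cap at $115,920: $981,830 exceeds the cap → $115,920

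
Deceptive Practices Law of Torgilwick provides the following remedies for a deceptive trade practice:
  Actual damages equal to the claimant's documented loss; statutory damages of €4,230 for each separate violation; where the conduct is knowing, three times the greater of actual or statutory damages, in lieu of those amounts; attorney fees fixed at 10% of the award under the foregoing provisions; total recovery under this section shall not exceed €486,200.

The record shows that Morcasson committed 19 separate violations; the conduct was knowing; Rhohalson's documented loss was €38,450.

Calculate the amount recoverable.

Statutory damages: 19 × €4,230 = €80,370
Greater of actual damages (€38,450) or statutory damages (€80,370): €80,370
Trebled: 3 × €80,370 = €241,110
Attorney fees: 10% of €241,110 = €24,111
Total before cap: €241,110 + €24,111 = €265,221
Cap at €486,200: €265,221 is within the cap, no reduction.

€265,221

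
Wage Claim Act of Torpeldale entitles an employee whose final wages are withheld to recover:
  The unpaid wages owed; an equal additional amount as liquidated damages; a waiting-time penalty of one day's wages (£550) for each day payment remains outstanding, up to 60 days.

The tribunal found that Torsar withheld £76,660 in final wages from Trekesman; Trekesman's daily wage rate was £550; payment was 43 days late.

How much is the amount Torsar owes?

£176,970

Liquidated damages (equal amount): £76,660
Penalty days: min(43, 60) = 43
Waiting-time penalty: 43 × £550 = £23,650
Total award: £76,660 + £76,660 + £23,650 = £176,970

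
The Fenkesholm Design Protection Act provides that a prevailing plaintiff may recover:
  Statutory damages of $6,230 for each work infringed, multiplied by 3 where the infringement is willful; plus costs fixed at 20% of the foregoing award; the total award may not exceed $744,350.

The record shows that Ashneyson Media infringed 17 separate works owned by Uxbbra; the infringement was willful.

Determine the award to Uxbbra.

$381,276

Statutory damages: 17 × $6,230 = $105,910
Trebled: 3 × $105,910 = $317,730
Costs: 20% of $317,730 = $63,546
Award plus costs: $317,730 + $63,546 = $381,276
Cap at $744,350: $381,276 is within the cap, no reduction.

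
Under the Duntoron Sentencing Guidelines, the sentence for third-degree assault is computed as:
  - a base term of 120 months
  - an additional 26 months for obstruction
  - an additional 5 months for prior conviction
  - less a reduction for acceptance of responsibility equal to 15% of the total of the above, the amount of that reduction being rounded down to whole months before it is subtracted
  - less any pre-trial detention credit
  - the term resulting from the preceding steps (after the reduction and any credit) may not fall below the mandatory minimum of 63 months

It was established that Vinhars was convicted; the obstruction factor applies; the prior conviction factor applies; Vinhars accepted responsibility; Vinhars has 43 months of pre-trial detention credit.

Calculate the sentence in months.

86 months

Obstruction enhancement: +26 months
Prior conviction enhancement: +5 months
Adjusted term: 120 months + 26 months + 5 months = 151 months
Acceptance of responsibility reduction: 15% of 151 months = 22 months (rounded down)
After reduction: 151 − 22 = 129 months
Less pre-trial detention credit: 129 months − 43 months = 86 months
Minimum 63 months: 86 months meets the minimum, no increase.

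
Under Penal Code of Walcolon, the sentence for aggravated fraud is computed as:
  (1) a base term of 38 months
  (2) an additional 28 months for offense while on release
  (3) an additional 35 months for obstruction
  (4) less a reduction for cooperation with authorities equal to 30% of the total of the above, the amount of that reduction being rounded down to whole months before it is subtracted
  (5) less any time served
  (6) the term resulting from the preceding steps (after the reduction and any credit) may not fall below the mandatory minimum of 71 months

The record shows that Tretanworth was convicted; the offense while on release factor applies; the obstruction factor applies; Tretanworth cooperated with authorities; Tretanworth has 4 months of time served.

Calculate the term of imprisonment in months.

Offense while on release enhancement: +28 months
Obstruction enhancement: +35 months
Adjusted term: 38 months + 28 months + 35 months = 101 months
Cooperation with authorities reduction: 30% of 101 months = 30 months (rounded down)
After reduction: 101 − 30 = 71 months
Less time served: 71 months − 4 months = 67 months
Minimum 71 months: 67 months is below the minimum → 71 months

71 months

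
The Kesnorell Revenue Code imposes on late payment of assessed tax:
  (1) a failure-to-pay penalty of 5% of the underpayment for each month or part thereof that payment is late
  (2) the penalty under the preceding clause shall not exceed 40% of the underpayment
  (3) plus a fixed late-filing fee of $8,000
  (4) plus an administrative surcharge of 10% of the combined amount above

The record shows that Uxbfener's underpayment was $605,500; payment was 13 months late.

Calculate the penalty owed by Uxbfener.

Accrued rate: 5% × 13 = 65%, capped at 40% → 40%
Failure-to-pay penalty: 40% of $605,500 = $242,200
Penalty before surcharge: $242,200 + $8,000 = $250,200
Administrative surcharge: 10% of $250,200 = $25,020
Total penalty: $250,200 + $25,020 = $275,220

Penalty: $275,220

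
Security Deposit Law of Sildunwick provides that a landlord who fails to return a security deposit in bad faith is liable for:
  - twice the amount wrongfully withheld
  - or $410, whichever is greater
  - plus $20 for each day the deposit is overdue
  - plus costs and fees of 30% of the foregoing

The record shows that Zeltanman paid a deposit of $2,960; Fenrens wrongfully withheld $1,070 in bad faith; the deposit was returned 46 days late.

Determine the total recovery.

Doubled: 2 × $1,070 = $2,140
Minimum $410: $2,140 meets the minimum, no increase.
Late-return penalty: 46 × $20 = $920
Damages plus late penalty: $2,140 + $920 = $3,060
Costs and fees: 30% of $3,060 = $918
Total recovery: $3,060 + $918 = $3,978

$3,978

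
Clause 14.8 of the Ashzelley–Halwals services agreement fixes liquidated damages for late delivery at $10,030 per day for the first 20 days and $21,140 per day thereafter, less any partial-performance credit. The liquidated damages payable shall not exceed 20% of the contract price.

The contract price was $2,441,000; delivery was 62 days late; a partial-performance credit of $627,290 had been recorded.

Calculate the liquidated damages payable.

First 20 days: 20 × $10,030 = $200,600
Remaining days: (62 − 20) × $21,140 = $887,880
Accrued per-day damages: $200,600 + $887,880 = $1,088,480
Less partial-performance credit: $1,088,480 − $627,290 = $461,190
Cap: 20% of $2,441,000 = $488,200
Cap at $488,200: $461,190 is within the cap, no reduction.

$461,190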